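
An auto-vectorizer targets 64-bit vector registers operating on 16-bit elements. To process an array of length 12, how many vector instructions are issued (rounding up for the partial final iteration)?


Width = 64 / 16 = 4 elements per vector op
Iterations = ceil(12 / 4) = 3

3


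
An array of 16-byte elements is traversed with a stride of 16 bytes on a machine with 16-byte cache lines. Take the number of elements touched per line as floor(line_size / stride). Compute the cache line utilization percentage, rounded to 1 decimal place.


Elements per cache line = floor(16 / 16) = 1
Bytes used = 1 * 16 = 16
Utilization = 16 / 16 * 100 = 100.0%

100.0


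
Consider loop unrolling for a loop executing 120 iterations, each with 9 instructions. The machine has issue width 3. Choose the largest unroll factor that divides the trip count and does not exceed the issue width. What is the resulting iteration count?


Largest divisor of 120 <= 3 is 3
New iterations = 120 / 3 = 40

40


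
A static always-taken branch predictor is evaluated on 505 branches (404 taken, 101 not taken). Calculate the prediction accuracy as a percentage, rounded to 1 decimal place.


Predictor: always-taken
Correct predictions = 404
Accuracy = 404 / 505 * 100 = 80.0%

80.0


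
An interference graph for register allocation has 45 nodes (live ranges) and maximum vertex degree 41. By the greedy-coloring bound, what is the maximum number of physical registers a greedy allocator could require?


Greedy coloring never needs more than (max_degree + 1) colors: when coloring a vertex, at most max_degree neighbors are already colored.
Upper bound = 41 + 1 = 42

42


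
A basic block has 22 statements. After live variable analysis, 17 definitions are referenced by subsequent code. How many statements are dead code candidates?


Dead code = total statements - live definitions
= 22 - 17 = 5

5


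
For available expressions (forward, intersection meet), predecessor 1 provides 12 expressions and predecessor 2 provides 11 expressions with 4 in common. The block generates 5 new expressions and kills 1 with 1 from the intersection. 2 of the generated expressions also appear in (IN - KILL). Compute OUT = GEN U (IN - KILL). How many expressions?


IN = intersection of predecessors = 4
IN - KILL = 4 - 1 = 3
|OUT| = |GEN| + |IN - KILL| - |GEN ∩ (IN - KILL)| = 5 + 3 - 2 = 6

6


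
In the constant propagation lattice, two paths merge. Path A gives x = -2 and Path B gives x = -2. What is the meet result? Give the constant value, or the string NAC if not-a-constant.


Meet operation: if both paths give the same constant, result is that constant; if they differ, result is NAC (not-a-constant).
Path A: -2, Path B: -2 -> equal
Result: constant -> -2

-2


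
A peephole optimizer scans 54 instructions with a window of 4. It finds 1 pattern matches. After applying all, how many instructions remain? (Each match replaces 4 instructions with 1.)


Each match removes 3 instructions.
Total removed = 1 * 3 = 3
Remaining = 54 - 3 = 51

51


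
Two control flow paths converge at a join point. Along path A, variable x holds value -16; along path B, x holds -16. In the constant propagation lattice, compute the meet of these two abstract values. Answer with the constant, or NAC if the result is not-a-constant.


Meet operation: if both paths give the same constant, result is that constant; if they differ, result is NAC (not-a-constant).
Path A: -16, Path B: -16 -> equal
Result: constant -> -16

-16


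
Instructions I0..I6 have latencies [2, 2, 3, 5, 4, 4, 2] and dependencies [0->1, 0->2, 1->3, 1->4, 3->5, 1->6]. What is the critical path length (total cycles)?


Compute longest path through dependency graph: dist(Ik) = max over predecessors of dist + latency(Ik).
dist(I0) = latency 2 = 2
dist(I1) = dist(I0) + 2 = 2 + 2 = 4
dist(I2) = dist(I0) + 3 = 2 + 3 = 5
dist(I3) = dist(I1) + 5 = 4 + 5 = 9
dist(I4) = dist(I1) + 4 = 4 + 4 = 8
dist(I5) = dist(I3) + 4 = 9 + 4 = 13
dist(I6) = dist(I1) + 2 = 4 + 2 = 6
Critical path = max dist = 13

13


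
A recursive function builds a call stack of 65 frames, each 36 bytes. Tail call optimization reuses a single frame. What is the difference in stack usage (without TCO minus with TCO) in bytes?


Without TCO: 65 * 36 = 2340 bytes
With TCO: reuse 1 frame = 36 bytes
Savings = 2340 - 36 = 2304

2304


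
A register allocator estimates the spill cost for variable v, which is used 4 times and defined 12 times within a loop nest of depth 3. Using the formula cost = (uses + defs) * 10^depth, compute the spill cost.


uses + defs = 4 + 12 = 16
10^3 = 1000
Spill cost = 16 * 1000 = 16000

16000


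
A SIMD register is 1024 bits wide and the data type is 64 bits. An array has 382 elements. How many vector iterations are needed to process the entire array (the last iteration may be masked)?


Width = 1024 / 64 = 16 elements per vector op
Iterations = ceil(382 / 16) = 24

24


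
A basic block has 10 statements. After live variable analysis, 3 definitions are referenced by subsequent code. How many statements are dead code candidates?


Dead code = total statements - live definitions
= 10 - 3 = 7

7


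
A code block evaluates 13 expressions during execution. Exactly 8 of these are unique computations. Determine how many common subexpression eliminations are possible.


CSE count = total expressions - unique expressions
= 13 - 8 = 5

5


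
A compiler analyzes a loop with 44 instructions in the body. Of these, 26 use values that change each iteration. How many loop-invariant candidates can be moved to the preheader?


Invariant candidates = total - loop-dependent
= 44 - 26 = 18

18


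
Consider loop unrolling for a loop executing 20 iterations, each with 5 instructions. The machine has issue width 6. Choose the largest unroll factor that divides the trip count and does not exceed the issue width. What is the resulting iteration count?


Largest divisor of 20 <= 6 is 5
New iterations = 20 / 5 = 4

4


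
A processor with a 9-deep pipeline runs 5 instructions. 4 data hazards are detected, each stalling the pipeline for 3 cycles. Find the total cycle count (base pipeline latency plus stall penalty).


Base cycles = 9 + 5 - 1 = 13
Total stalls = 4 * 3 = 12
Total = 13 + 12 = 25

25


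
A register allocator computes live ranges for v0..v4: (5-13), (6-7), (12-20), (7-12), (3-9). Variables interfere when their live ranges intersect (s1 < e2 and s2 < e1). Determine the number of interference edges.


Check all pairs for overlapping intervals.
Two intervals (s1,e1) and (s2,e2) overlap if s1 < e2 and s2 < e1.
v0 (5-13) vs v1..v4: overlaps v1, v2, v3, v4 -> 4
v1 (6-7) vs v2..v4: overlaps v4 -> 1
v2 (12-20) vs v3..v4: overlaps none -> 0
v3 (7-12) vs v4: overlaps v4 -> 1
Total overlapping pairs = 4 + 1 + 0 + 1 = 6

6


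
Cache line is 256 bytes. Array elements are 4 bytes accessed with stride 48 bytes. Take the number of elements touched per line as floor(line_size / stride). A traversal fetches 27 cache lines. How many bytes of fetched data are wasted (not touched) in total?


Elements per line = floor(256 / 48) = 5
Bytes used per line = 5 * 4 = 20
Wasted per line = 256 - 20 = 236
Total wasted = 236 * 27 = 6372

6372


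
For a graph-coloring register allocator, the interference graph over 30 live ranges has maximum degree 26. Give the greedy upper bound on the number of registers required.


Greedy coloring never needs more than (max_degree + 1) colors: when coloring a vertex, at most max_degree neighbors are already colored.
Upper bound = 26 + 1 = 27

27


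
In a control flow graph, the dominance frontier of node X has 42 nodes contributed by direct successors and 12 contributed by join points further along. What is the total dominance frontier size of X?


DF(X) = direct successor contributions + join point contributions
= 42 + 12 = 54

54


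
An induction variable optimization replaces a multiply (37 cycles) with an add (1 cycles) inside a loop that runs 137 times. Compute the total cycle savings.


Per-iteration saving = 37 - 1 = 36
Total saved = 137 * 36 = 4932

4932


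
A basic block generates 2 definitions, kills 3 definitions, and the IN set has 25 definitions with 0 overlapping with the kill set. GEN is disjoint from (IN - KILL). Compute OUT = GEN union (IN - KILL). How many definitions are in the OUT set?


IN - KILL: 25 - 0 = 25 surviving definitions
OUT = GEN + surviving = 2 + 25 = 27

27


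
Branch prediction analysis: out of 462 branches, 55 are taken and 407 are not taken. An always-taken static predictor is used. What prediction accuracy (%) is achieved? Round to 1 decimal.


Predictor: always-taken
Correct predictions = 55
Accuracy = 55 / 462 * 100 = 11.9%

11.9


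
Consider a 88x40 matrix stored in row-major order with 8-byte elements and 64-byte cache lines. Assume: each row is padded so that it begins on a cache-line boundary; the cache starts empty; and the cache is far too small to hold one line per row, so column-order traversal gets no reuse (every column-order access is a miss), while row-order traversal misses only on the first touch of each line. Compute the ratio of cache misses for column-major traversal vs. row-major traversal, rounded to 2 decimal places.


Each row occupies 40 * 8 = 320 bytes and starts on a line boundary, so it spans ceil(320 / 64) = 5 cache lines.
Row-major traversal misses (one per line touched): 88 * ceil(40 * 8 / 64) = 440
Column-major traversal misses (no reuse, every access misses): 88 * 40 = 3520
Ratio = 3520 / 440 = 8.0

8.0


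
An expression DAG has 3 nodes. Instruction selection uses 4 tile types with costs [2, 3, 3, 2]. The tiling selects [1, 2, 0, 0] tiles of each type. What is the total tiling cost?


Total cost = sum(count_i * cost_i)
= 1*2 + 2*3 + 0*3 + 0*2
= 8

8


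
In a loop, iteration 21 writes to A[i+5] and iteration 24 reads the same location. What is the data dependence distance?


Distance = read iteration - write iteration
= 24 - 21 = 3

3


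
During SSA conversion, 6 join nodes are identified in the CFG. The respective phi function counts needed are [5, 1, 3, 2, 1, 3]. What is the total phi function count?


Total phi functions = sum of phi functions at each join node
= 5 + 1 + 3 + 2 + 1 + 3 = 15

15


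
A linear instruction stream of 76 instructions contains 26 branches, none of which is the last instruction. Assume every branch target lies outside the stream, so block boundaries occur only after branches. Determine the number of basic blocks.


With no in-sequence branch targets, the leaders are the first instruction plus the instruction after each branch.
Number of basic blocks = branches + 1
= 26 + 1 = 27

27


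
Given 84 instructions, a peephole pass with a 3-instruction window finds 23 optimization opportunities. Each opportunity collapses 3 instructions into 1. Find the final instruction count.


Each match removes 2 instructions.
Total removed = 23 * 2 = 46
Remaining = 84 - 46 = 38

38


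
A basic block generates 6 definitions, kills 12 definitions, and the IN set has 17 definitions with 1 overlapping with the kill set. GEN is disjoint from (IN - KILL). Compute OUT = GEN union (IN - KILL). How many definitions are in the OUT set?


IN - KILL: 17 - 1 = 16 surviving definitions
OUT = GEN + surviving = 6 + 16 = 22

22


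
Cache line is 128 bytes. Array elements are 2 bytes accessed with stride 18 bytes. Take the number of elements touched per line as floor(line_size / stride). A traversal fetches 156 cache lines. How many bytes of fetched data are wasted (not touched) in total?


Elements per line = floor(128 / 18) = 7
Bytes used per line = 7 * 2 = 14
Wasted per line = 128 - 14 = 114
Total wasted = 114 * 156 = 17784

17784


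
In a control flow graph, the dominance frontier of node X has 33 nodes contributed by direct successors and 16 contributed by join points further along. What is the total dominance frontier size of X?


DF(X) = direct successor contributions + join point contributions
= 33 + 16 = 49

49


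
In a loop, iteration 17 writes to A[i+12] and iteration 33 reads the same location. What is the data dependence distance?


Distance = read iteration - write iteration
= 33 - 17 = 16

16


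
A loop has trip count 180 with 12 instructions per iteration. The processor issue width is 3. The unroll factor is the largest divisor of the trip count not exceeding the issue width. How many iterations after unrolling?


Largest divisor of 180 <= 3 is 3
New iterations = 180 / 3 = 60

60


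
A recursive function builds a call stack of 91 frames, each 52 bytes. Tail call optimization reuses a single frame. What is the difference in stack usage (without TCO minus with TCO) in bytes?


Without TCO: 91 * 52 = 4732 bytes
With TCO: reuse 1 frame = 52 bytes
Savings = 4732 - 52 = 4680

4680


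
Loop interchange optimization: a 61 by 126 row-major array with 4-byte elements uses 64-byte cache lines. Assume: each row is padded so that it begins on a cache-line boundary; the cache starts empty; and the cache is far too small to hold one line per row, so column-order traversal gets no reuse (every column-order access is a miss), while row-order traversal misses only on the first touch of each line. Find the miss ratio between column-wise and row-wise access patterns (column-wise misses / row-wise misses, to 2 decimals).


Each row occupies 126 * 4 = 504 bytes and starts on a line boundary, so it spans ceil(504 / 64) = 8 cache lines.
Row-major traversal misses (one per line touched): 61 * ceil(126 * 4 / 64) = 488
Column-major traversal misses (no reuse, every access misses): 61 * 126 = 7686
Ratio = 7686 / 488 = 15.75

15.75


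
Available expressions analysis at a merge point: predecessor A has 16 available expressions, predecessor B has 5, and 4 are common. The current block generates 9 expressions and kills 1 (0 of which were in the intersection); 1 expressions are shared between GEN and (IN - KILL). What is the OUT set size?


IN = intersection of predecessors = 4
IN - KILL = 4 - 0 = 4
|OUT| = |GEN| + |IN - KILL| - |GEN ∩ (IN - KILL)| = 9 + 4 - 1 = 12

12


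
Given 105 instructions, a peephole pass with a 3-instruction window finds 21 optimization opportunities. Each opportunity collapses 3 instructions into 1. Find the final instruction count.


Each match removes 2 instructions.
Total removed = 21 * 2 = 42
Remaining = 105 - 42 = 63

63


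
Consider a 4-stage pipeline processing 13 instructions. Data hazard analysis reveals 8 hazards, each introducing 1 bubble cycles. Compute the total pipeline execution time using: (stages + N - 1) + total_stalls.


Base cycles = 4 + 13 - 1 = 16
Total stalls = 8 * 1 = 8
Total = 16 + 8 = 24

24


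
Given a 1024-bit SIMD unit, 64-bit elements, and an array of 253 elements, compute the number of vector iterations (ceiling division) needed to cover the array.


Width = 1024 / 64 = 16 elements per vector op
Iterations = ceil(253 / 16) = 16

16


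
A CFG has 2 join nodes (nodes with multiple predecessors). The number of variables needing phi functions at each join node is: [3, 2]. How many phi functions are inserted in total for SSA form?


Total phi functions = sum of phi functions at each join node
= 3 + 2 = 5

5


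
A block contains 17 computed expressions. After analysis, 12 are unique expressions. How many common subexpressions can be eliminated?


CSE count = total expressions - unique expressions
= 17 - 12 = 5

5


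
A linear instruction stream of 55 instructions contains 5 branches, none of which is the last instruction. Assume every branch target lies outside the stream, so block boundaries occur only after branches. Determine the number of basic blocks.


With no in-sequence branch targets, the leaders are the first instruction plus the instruction after each branch.
Number of basic blocks = branches + 1
= 5 + 1 = 6

6


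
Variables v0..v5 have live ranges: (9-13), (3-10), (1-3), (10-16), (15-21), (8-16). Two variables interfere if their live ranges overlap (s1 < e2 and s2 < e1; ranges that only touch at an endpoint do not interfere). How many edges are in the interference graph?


Check all pairs for overlapping intervals.
Two intervals (s1,e1) and (s2,e2) overlap if s1 < e2 and s2 < e1.
v0 (9-13) vs v1..v5: overlaps v1, v3, v5 -> 3
v1 (3-10) vs v2..v5: overlaps v5 -> 1
v2 (1-3) vs v3..v5: overlaps none -> 0
v3 (10-16) vs v4..v5: overlaps v4, v5 -> 2
v4 (15-21) vs v5: overlaps v5 -> 1
Total overlapping pairs = 3 + 1 + 0 + 2 + 1 = 7

7


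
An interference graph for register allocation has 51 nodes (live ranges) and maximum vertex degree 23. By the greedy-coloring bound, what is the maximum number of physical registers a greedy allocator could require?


Greedy coloring never needs more than (max_degree + 1) colors: when coloring a vertex, at most max_degree neighbors are already colored.
Upper bound = 23 + 1 = 24

24


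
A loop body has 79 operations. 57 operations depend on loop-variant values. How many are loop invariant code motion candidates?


Invariant candidates = total - loop-dependent
= 79 - 57 = 22

22


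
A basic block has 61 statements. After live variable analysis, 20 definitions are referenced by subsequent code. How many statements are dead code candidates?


Dead code = total statements - live definitions
= 61 - 20 = 41

41


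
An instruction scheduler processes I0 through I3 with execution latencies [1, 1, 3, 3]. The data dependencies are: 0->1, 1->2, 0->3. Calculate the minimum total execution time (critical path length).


Compute longest path through dependency graph: dist(Ik) = max over predecessors of dist + latency(Ik).
dist(I0) = latency 1 = 1
dist(I1) = dist(I0) + 1 = 1 + 1 = 2
dist(I2) = dist(I1) + 3 = 2 + 3 = 5
dist(I3) = dist(I0) + 3 = 1 + 3 = 4
Critical path = max dist = 5

5


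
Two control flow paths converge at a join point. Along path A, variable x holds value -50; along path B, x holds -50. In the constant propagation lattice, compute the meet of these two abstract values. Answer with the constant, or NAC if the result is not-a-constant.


Meet operation: if both paths give the same constant, result is that constant; if they differ, result is NAC (not-a-constant).
Path A: -50, Path B: -50 -> equal
Result: constant -> -50

-50


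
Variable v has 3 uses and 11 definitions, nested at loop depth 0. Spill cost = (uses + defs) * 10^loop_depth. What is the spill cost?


uses + defs = 3 + 11 = 14
10^0 = 1
Spill cost = 14 * 1 = 14

14


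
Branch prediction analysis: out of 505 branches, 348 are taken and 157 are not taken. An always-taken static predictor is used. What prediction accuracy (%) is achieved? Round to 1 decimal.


Predictor: always-taken
Correct predictions = 348
Accuracy = 348 / 505 * 100 = 68.9%

68.9


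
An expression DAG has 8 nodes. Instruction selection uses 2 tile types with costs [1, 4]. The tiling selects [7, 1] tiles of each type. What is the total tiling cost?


Total cost = sum(count_i * cost_i)
= 7*1 + 1*4
= 11

11


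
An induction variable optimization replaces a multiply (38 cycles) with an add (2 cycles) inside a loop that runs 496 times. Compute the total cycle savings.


Per-iteration saving = 38 - 2 = 36
Total saved = 496 * 36 = 17856

17856


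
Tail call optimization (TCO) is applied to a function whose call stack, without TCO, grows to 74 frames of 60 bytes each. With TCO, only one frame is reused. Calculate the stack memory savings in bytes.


Without TCO: 74 * 60 = 4440 bytes
With TCO: reuse 1 frame = 60 bytes
Savings = 4440 - 60 = 4380

4380


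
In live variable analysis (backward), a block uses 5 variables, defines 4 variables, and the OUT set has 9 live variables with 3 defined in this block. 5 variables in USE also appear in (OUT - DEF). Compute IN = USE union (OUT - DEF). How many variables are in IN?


OUT - DEF: 9 - 3 = 6
|IN| = |USE| + |OUT - DEF| - |USE ∩ (OUT - DEF)| = 5 + 6 - 5 = 6

6


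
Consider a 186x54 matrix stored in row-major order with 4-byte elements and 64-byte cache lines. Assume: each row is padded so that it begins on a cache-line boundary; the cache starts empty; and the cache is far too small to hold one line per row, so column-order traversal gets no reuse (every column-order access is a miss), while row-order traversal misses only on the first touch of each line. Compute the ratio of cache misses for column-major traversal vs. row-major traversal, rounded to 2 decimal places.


Each row occupies 54 * 4 = 216 bytes and starts on a line boundary, so it spans ceil(216 / 64) = 4 cache lines.
Row-major traversal misses (one per line touched): 186 * ceil(54 * 4 / 64) = 744
Column-major traversal misses (no reuse, every access misses): 186 * 54 = 10044
Ratio = 10044 / 744 = 13.5

13.5


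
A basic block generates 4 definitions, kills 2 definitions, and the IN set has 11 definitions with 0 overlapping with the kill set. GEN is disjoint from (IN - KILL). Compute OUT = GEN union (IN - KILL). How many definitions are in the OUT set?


IN - KILL: 11 - 0 = 11 surviving definitions
OUT = GEN + surviving = 4 + 11 = 15

15


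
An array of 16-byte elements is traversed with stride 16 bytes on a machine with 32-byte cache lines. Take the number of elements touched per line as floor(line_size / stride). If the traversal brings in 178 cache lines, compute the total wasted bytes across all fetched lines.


Elements per line = floor(32 / 16) = 2
Bytes used per line = 2 * 16 = 32
Wasted per line = 32 - 32 = 0
Total wasted = 0 * 178 = 0

0


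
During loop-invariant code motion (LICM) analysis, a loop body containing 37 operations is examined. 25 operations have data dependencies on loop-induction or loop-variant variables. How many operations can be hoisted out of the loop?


Invariant candidates = total - loop-dependent
= 37 - 25 = 12

12


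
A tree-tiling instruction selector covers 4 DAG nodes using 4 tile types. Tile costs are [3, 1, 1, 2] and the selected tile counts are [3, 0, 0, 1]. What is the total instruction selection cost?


Total cost = sum(count_i * cost_i)
= 3*3 + 0*1 + 0*1 + 1*2
= 11

11


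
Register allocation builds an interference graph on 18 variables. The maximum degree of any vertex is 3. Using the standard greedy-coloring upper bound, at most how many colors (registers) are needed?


Greedy coloring never needs more than (max_degree + 1) colors: when coloring a vertex, at most max_degree neighbors are already colored.
Upper bound = 3 + 1 = 4

4


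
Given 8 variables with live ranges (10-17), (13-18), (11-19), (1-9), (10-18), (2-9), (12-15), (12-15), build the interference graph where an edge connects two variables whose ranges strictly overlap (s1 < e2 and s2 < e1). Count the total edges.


Check all pairs for overlapping intervals.
Two intervals (s1,e1) and (s2,e2) overlap if s1 < e2 and s2 < e1.
v0 (10-17) vs v1..v7: overlaps v1, v2, v4, v6, v7 -> 5
v1 (13-18) vs v2..v7: overlaps v2, v4, v6, v7 -> 4
v2 (11-19) vs v3..v7: overlaps v4, v6, v7 -> 3
v3 (1-9) vs v4..v7: overlaps v5 -> 1
v4 (10-18) vs v5..v7: overlaps v6, v7 -> 2
v5 (2-9) vs v6..v7: overlaps none -> 0
v6 (12-15) vs v7: overlaps v7 -> 1
Total overlapping pairs = 5 + 4 + 3 + 1 + 2 + 0 + 1 = 16

16


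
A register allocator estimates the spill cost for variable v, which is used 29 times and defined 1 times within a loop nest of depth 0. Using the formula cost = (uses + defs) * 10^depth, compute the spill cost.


uses + defs = 29 + 1 = 30
10^0 = 1
Spill cost = 30 * 1 = 30

30


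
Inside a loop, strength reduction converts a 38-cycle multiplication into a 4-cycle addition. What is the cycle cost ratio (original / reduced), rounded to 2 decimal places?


Ratio = mult_cost / add_cost = 38 / 4 = 9.5

9.5


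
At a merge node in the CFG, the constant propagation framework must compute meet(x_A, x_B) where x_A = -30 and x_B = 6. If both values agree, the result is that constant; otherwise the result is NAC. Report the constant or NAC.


Meet operation: if both paths give the same constant, result is that constant; if they differ, result is NAC (not-a-constant).
Path A: -30, Path B: 6 -> differ
Result: not-a-constant -> NAC

NAC


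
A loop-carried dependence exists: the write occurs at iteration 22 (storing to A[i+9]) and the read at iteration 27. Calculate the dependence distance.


Distance = read iteration - write iteration
= 27 - 22 = 5

5


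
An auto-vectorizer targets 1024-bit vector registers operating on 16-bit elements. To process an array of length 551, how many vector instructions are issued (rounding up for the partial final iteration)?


Width = 1024 / 16 = 64 elements per vector op
Iterations = ceil(551 / 64) = 9

9


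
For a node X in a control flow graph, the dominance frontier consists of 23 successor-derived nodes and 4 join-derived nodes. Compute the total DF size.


DF(X) = direct successor contributions + join point contributions
= 23 + 4 = 27

27


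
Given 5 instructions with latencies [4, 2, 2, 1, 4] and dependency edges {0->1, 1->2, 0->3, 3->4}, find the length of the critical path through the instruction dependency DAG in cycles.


Compute longest path through dependency graph: dist(Ik) = max over predecessors of dist + latency(Ik).
dist(I0) = latency 4 = 4
dist(I1) = dist(I0) + 2 = 4 + 2 = 6
dist(I2) = dist(I1) + 2 = 6 + 2 = 8
dist(I3) = dist(I0) + 1 = 4 + 1 = 5
dist(I4) = dist(I3) + 4 = 5 + 4 = 9
Critical path = max dist = 9

9


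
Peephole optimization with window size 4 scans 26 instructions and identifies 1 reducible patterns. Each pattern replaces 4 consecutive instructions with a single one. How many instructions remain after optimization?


Each match removes 3 instructions.
Total removed = 1 * 3 = 3
Remaining = 26 - 3 = 23

23


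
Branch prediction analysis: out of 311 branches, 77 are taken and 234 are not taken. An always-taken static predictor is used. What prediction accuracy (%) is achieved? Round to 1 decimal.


Predictor: always-taken
Correct predictions = 77
Accuracy = 77 / 311 * 100 = 24.8%

24.8


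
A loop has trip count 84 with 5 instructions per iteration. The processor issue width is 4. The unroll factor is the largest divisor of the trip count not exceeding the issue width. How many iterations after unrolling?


Largest divisor of 84 <= 4 is 4
New iterations = 84 / 4 = 21

21


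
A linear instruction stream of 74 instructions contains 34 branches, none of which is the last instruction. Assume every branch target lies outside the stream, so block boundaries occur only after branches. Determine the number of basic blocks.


With no in-sequence branch targets, the leaders are the first instruction plus the instruction after each branch.
Number of basic blocks = branches + 1
= 34 + 1 = 35

35


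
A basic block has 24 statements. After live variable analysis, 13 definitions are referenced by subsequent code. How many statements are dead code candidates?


Dead code = total statements - live definitions
= 24 - 13 = 11

11


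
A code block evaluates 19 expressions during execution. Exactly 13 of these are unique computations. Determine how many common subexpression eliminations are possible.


CSE count = total expressions - unique expressions
= 19 - 13 = 6

6


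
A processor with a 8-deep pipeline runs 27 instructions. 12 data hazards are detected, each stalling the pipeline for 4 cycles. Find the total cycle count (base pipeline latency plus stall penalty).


Base cycles = 8 + 27 - 1 = 34
Total stalls = 12 * 4 = 48
Total = 34 + 48 = 82

82


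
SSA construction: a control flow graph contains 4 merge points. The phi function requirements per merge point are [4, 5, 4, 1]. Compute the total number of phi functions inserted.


Total phi functions = sum of phi functions at each join node
= 4 + 5 + 4 + 1 = 14

14


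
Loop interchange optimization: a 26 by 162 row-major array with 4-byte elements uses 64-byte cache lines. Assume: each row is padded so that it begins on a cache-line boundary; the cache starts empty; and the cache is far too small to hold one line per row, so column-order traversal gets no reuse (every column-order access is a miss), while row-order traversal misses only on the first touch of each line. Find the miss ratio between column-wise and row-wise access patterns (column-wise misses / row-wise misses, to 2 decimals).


Each row occupies 162 * 4 = 648 bytes and starts on a line boundary, so it spans ceil(648 / 64) = 11 cache lines.
Row-major traversal misses (one per line touched): 26 * ceil(162 * 4 / 64) = 286
Column-major traversal misses (no reuse, every access misses): 26 * 162 = 4212
Ratio = 4212 / 286 = 14.73

14.73


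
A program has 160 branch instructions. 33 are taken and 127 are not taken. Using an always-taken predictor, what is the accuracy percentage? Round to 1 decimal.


Predictor: always-taken
Correct predictions = 33
Accuracy = 33 / 160 * 100 = 20.6%

20.6


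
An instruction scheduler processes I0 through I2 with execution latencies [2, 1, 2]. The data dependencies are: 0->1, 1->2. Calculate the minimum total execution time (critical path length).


Compute longest path through dependency graph: dist(Ik) = max over predecessors of dist + latency(Ik).
dist(I0) = latency 2 = 2
dist(I1) = dist(I0) + 1 = 2 + 1 = 3
dist(I2) = dist(I1) + 2 = 3 + 2 = 5
Critical path = max dist = 5

5


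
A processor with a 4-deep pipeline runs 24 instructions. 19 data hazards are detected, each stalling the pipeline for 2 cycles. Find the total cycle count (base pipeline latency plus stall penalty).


Base cycles = 4 + 24 - 1 = 27
Total stalls = 19 * 2 = 38
Total = 27 + 38 = 65

65


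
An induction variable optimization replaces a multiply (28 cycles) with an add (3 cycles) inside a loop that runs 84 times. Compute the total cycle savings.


Per-iteration saving = 28 - 3 = 25
Total saved = 84 * 25 = 2100

2100


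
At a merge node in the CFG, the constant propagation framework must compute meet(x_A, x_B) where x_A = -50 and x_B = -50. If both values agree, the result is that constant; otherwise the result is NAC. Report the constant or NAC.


Meet operation: if both paths give the same constant, result is that constant; if they differ, result is NAC (not-a-constant).
Path A: -50, Path B: -50 -> equal
Result: constant -> -50

-50


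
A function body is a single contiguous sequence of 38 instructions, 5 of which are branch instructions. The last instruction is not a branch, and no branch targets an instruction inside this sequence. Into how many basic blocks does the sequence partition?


With no in-sequence branch targets, the leaders are the first instruction plus the instruction after each branch.
Number of basic blocks = branches + 1
= 5 + 1 = 6

6


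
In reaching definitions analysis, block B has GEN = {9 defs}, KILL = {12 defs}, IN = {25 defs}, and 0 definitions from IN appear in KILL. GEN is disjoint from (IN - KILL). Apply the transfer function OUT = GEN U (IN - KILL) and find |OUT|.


IN - KILL: 25 - 0 = 25 surviving definitions
OUT = GEN + surviving = 9 + 25 = 34

34


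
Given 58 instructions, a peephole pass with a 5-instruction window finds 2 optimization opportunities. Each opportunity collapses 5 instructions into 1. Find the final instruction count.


Each match removes 4 instructions.
Total removed = 2 * 4 = 8
Remaining = 58 - 8 = 50

50


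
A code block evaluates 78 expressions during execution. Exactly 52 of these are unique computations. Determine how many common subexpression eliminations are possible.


CSE count = total expressions - unique expressions
= 78 - 52 = 26

26


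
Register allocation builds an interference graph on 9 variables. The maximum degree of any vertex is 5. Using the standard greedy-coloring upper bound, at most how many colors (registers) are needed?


Greedy coloring never needs more than (max_degree + 1) colors: when coloring a vertex, at most max_degree neighbors are already colored.
Upper bound = 5 + 1 = 6

6


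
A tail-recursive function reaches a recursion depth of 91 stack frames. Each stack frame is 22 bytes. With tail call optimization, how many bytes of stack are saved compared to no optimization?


Without TCO: 91 * 22 = 2002 bytes
With TCO: reuse 1 frame = 22 bytes
Savings = 2002 - 22 = 1980

1980


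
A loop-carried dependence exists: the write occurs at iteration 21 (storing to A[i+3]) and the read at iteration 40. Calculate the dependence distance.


Distance = read iteration - write iteration
= 40 - 21 = 19

19


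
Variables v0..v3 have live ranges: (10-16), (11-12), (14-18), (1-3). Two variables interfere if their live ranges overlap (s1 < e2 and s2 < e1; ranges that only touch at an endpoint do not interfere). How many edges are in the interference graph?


Check all pairs for overlapping intervals.
Two intervals (s1,e1) and (s2,e2) overlap if s1 < e2 and s2 < e1.
v0 (10-16) vs v1..v3: overlaps v1, v2 -> 2
v1 (11-12) vs v2..v3: overlaps none -> 0
v2 (14-18) vs v3: overlaps none -> 0
Total overlapping pairs = 2 + 0 + 0 = 2

2


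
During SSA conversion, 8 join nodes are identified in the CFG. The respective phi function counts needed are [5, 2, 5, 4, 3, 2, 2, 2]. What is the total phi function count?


Total phi functions = sum of phi functions at each join node
= 5 + 2 + 5 + 4 + 3 + 2 + 2 + 2 = 25

25


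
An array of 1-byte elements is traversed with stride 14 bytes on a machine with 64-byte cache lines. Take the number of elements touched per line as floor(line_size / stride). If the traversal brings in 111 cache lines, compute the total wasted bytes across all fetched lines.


Elements per line = floor(64 / 14) = 4
Bytes used per line = 4 * 1 = 4
Wasted per line = 64 - 4 = 60
Total wasted = 60 * 111 = 6660

6660


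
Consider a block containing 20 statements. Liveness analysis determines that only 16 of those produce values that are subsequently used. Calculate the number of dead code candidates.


Dead code = total statements - live definitions
= 20 - 16 = 4

4


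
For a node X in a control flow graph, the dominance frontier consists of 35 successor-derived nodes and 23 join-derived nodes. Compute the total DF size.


DF(X) = direct successor contributions + join point contributions
= 35 + 23 = 58

58


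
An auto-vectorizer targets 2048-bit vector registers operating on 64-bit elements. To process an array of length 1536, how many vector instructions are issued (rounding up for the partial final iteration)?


Width = 2048 / 64 = 32 elements per vector op
Iterations = ceil(1536 / 32) = 48

48


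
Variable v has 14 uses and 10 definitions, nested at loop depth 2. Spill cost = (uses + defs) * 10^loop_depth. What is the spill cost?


uses + defs = 14 + 10 = 24
10^2 = 100
Spill cost = 24 * 100 = 2400

2400


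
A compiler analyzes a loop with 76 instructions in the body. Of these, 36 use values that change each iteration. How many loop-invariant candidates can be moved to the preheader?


Invariant candidates = total - loop-dependent
= 76 - 36 = 40

40


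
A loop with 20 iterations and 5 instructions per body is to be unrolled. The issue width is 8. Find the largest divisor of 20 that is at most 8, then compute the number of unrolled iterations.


Largest divisor of 20 <= 8 is 5
New iterations = 20 / 5 = 4

4


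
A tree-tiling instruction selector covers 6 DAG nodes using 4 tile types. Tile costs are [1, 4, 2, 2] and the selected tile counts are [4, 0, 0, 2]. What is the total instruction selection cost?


Total cost = sum(count_i * cost_i)
= 4*1 + 0*4 + 0*2 + 2*2
= 8

8


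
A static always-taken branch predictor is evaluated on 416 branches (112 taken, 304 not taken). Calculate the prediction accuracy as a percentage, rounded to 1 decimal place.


Predictor: always-taken
Correct predictions = 112
Accuracy = 112 / 416 * 100 = 26.9%

26.9


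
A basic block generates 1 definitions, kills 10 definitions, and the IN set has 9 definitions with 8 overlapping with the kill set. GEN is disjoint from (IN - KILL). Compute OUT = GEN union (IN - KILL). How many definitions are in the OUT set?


IN - KILL: 9 - 8 = 1 surviving definitions
OUT = GEN + surviving = 1 + 1 = 2

2


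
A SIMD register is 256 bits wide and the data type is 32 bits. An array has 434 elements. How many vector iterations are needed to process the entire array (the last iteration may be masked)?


Width = 256 / 32 = 8 elements per vector op
Iterations = ceil(434 / 8) = 55

55


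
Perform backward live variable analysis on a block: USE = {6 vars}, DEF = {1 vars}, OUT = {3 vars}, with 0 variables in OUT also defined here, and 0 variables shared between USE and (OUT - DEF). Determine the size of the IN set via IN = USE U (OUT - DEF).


OUT - DEF: 3 - 0 = 3
|IN| = |USE| + |OUT - DEF| - |USE ∩ (OUT - DEF)| = 6 + 3 - 0 = 9

9


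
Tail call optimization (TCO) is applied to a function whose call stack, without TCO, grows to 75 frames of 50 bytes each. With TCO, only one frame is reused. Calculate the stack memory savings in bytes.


Without TCO: 75 * 50 = 3750 bytes
With TCO: reuse 1 frame = 50 bytes
Savings = 3750 - 50 = 3700

3700


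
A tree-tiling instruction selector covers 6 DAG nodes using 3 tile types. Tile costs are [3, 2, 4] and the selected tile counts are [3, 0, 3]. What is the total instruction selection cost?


Total cost = sum(count_i * cost_i)
= 3*3 + 0*2 + 3*4
= 21

21


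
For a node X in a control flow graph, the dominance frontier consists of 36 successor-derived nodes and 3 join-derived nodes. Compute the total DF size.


DF(X) = direct successor contributions + join point contributions
= 36 + 3 = 39

39


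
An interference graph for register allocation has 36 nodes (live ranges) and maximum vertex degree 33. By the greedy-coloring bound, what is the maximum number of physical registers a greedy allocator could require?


Greedy coloring never needs more than (max_degree + 1) colors: when coloring a vertex, at most max_degree neighbors are already colored.
Upper bound = 33 + 1 = 34

34


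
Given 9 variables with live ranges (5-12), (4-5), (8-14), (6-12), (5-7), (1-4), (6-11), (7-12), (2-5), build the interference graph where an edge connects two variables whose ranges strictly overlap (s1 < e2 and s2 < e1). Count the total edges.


Check all pairs for overlapping intervals.
Two intervals (s1,e1) and (s2,e2) overlap if s1 < e2 and s2 < e1.
v0 (5-12) vs v1..v8: overlaps v2, v3, v4, v6, v7 -> 5
v1 (4-5) vs v2..v8: overlaps v8 -> 1
v2 (8-14) vs v3..v8: overlaps v3, v6, v7 -> 3
v3 (6-12) vs v4..v8: overlaps v4, v6, v7 -> 3
v4 (5-7) vs v5..v8: overlaps v6 -> 1
v5 (1-4) vs v6..v8: overlaps v8 -> 1
v6 (6-11) vs v7..v8: overlaps v7 -> 1
v7 (7-12) vs v8: overlaps none -> 0
Total overlapping pairs = 5 + 1 + 3 + 3 + 1 + 1 + 1 + 0 = 15

15


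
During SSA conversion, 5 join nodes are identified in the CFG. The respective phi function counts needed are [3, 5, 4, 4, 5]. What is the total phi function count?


Total phi functions = sum of phi functions at each join node
= 3 + 5 + 4 + 4 + 5 = 21

21


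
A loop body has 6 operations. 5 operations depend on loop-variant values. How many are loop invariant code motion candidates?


Invariant candidates = total - loop-dependent
= 6 - 5 = 1

1


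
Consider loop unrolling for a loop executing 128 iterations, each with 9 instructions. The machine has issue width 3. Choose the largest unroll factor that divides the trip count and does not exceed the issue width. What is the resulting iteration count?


Largest divisor of 128 <= 3 is 2
New iterations = 128 / 2 = 64

64


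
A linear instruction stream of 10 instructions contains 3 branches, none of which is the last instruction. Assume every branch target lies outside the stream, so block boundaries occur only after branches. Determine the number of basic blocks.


With no in-sequence branch targets, the leaders are the first instruction plus the instruction after each branch.
Number of basic blocks = branches + 1
= 3 + 1 = 4

4
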